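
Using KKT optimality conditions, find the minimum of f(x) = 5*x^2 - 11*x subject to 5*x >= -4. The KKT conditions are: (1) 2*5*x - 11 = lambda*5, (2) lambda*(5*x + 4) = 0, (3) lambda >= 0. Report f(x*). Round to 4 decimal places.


Step 1: Try lambda = 0 (constraint inactive).
Stationarity: 2*5*x - 11 = 0
x* = 11/(2*5) = 1.1
Check constraint: 5*1.1 = 5.5 >= -4 -- satisfied.
Step 2: Compute optimal value.
f(x*) = 5*1.1^2 - 11*1.1 = -6.05


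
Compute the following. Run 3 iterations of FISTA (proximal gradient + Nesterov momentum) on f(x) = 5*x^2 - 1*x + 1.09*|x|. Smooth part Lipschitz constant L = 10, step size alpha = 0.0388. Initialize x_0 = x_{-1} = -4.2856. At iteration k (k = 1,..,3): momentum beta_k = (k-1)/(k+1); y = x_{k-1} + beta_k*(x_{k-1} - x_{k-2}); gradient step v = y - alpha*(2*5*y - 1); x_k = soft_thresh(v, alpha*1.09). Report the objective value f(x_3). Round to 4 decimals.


FISTA on f(x) = 5*x^2 - 1*x + 1.09*|x|
L = 10, alpha = 0.0388
Iteration 1: beta = 0.0, y = -4.2856 + 0.0*(-4.2856 + 4.2856) = -4.2856
  grad(y) = -43.856, v = y - alpha*grad = -2.584
  prox(v) = soft_thresh(-2.584, 0.0423) = -2.5417
Iteration 2: beta = 0.3333, y = -2.5417 + 0.3333*(-2.5417 + 4.2856) = -1.9604
  grad(y) = -20.6039, v = y - alpha*grad = -1.161
  prox(v) = soft_thresh(-1.161, 0.0423) = -1.1187
Iteration 3: beta = 0.5, y = -1.1187 + 0.5*(-1.1187 + 2.5417) = -0.4072
  grad(y) = -5.0716, v = y - alpha*grad = -0.2104
  prox(v) = soft_thresh(-0.2104, 0.0423) = -0.1681
f(x_3) = 5*(-0.1681)^2 - 1*(-0.1681) + 1.09*|-0.1681| = 0.4926


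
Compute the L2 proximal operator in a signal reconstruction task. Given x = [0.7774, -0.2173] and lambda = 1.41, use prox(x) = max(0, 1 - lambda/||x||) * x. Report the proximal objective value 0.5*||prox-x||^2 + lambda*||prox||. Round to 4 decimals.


Step 1: Compute ||x||.
||x|| = 0.8072
Step 2: Compute scaling factor.
scale = max(0, 1 - 1.41/0.8072) = 0.0
Step 3: prox(x) = [0.0, -0.0]
||prox(x)|| = 0.0
Step 4: Proximal objective.
0.5*||prox-x||^2 = 0.3258
lambda*||prox|| = 0.0
Total = 0.3258


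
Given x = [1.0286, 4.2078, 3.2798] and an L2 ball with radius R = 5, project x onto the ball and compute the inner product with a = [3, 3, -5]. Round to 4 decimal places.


Step 1: Compute ||x|| (intermediates to 6 decimals).
||x|| = sqrt(1.0286^2 + 4.2078^2 + 3.2798^2) = 5.433294
Step 2: Project.
Since ||x|| > R, scale = R/||x|| = 5/5.433294 = 0.920252, proj(x) = scale * x
proj(x) = [0.946571, 3.872236, 3.018243]
Step 3: Dot product.
a^T * proj(x) = 3*0.946571 + 3*3.872236 - 5*3.018243 = -0.6348


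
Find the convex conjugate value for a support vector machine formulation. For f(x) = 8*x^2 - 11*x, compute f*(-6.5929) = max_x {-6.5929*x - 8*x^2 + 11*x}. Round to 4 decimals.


f*(y) = sup_x {y*x - a*x^2 - b*x} = sup_x {(y-b)*x - a*x^2}
FOC: (y - b) - 2a*x = 0 => x* = (y - b)/(2a)
x* = (-6.5929 + 11)/(2*8) = 0.2754
f*(-6.5929) = (y-b)^2/(4a) = (-6.5929 + 11)^2/(4*8)
= 19.4225/32 = 0.607


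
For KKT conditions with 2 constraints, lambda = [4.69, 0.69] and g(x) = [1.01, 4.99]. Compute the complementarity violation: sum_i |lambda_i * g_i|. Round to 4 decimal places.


KKT complementary slackness check:
lambda_1 * g_1 = 4.69 * 1.01 = 4.7369
lambda_2 * g_2 = 0.69 * 4.99 = 3.4431
Total violation = 4.7369 + 3.4431 = 8.18


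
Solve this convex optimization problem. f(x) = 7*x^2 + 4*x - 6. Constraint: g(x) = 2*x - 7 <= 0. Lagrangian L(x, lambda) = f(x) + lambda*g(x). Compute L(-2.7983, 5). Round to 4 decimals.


Step 1: Evaluate f(x).
f(-2.7983) = 7*(-2.7983)^2 + 4*(-2.7983) - 6 = 37.6202
Step 2: Evaluate g(x).
g(-2.7983) = 2*-2.7983 - 7 = -12.5966
Step 3: Compute Lagrangian.
L = 37.6202 + 5*-12.5966 = -25.3628


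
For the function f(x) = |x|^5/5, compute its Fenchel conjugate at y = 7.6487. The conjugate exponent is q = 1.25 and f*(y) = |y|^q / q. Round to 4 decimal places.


The conjugate exponent q satisfies 1/p + 1/q = 1.
p = 5, so q = 5/(5 - 1) = 1.25
|y|^q = 7.6487^1.25 = 12.7199
f*(7.6487) = 12.7199 / 1.25 = 10.1759


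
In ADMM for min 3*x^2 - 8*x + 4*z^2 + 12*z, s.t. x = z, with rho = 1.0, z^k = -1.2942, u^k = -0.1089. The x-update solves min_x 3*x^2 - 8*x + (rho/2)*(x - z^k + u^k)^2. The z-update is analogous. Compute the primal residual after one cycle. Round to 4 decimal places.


ADMM iteration with rho = 1.0, z^k = -1.2942, u^k = -0.1089
Step 1: x-update.
Minimize 3*x^2 - 8*x + (1.0/2)*(x + 1.2942 - 0.1089)^2
FOC: (2*3 + 1.0)*x = 8 + 1.0*(-1.2942 + 0.1089)
x^{k+1} = 0.9735
Step 2: z-update.
Minimize 4*z^2 + 12*z + (1.0/2)*(0.9735 - z - 0.1089)^2
FOC: (2*4 + 1.0)*z = -12 + 1.0*(0.9735 - 0.1089)
z^{k+1} = -1.2373
Step 3: u-update.
u^{k+1} = -0.1089 + 0.9735 + 1.2373 = 2.1019
Step 4: Primal residual = |0.9735 + 1.2373| = 2.2108


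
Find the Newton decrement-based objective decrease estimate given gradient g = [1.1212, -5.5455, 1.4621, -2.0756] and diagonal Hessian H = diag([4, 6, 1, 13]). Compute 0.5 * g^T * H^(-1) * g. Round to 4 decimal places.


Step 1: H is diagonal, so H^(-1) * g = [0.2803, -0.9243, 1.4621, -0.1597].
Step 2: g^T H^(-1) g = sum_i g_i^2 / H_ii
  = (1.1212)^2/4 + (-5.5455)^2/6 + (1.4621)^2/1 + (-2.0756)^2/13
  = 0.3143 + 5.1254 + 2.1377 + 0.3314 = 7.9088
Step 3: Objective decrease = 0.5 * g^T H^(-1) g = 3.9544


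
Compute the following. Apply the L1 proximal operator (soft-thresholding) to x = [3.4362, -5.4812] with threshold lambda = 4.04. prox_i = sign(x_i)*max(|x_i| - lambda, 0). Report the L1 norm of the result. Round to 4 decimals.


Soft-thresholding with lambda = 4.04:
prox(3.4362) = sign(3.4362)*max(|3.4362| - 4.04, 0) = 0.0
prox(-5.4812) = sign(-5.4812)*max(|-5.4812| - 4.04, 0) = -1.4412
prox(x) = [0.0, -1.4412]
||prox(x)||_1 = 0.0 + 1.4412 = 1.4412


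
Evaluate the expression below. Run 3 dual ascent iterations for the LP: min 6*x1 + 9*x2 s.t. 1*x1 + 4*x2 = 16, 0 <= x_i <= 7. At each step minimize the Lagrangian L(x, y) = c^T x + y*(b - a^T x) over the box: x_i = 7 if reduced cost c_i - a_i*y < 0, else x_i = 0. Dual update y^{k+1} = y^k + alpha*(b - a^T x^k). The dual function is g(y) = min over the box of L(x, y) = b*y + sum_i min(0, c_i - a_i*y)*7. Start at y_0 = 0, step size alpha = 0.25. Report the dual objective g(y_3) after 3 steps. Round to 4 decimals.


Dual ascent for LP: min 6*x1 + 9*x2, 1*x1 + 4*x2 = 16, 0 <= x_i <= 7
Step 1: y^k = 0.0, reduced costs: (6.0, 9.0)
  x^k = (0.0, 0.0), subgradient = b - a^T x = 16.0
  y^{k+1} = 0.0 + 0.25*16.0 = 4.0
Step 2: y^k = 4.0, reduced costs: (2.0, -7.0)
  x^k = (0.0, 7.0), subgradient = b - a^T x = -12.0
  y^{k+1} = 4.0 + 0.25*-12.0 = 1.0
Step 3: y^k = 1.0, reduced costs: (5.0, 5.0)
  x^k = (0.0, 0.0), subgradient = b - a^T x = 16.0
  y^{k+1} = 1.0 + 0.25*16.0 = 5.0
Dual objective at y_3 = 5.0: reduced costs (1.0, -11.0), box minimizer x = (0.0, 7.0)
g(y_3) = b*y + (c1 - a1*y)*x1 + (c2 - a2*y)*x2 = 16*5.0 + 1.0*0.0 + (-11.0)*7.0 = 80.0 + 0.0 - 77.0 = 3.0


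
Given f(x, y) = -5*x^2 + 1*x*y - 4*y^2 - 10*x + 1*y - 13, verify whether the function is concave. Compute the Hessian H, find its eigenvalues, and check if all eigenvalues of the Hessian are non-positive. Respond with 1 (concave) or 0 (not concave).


The Hessian of f(x,y) = -5*x^2 + 1*x*y - 4*y^2 - 10*x + 1*y - 13 is:
H = [[-10, 1], [1, -8]]
Trace = -10 - 8 = -18
Determinant = -10*-8 - (1)^2 = 79
Discriminant = (-18)^2 - 4*79 = 8.0
Eigenvalues: lambda_1 = -10.4142, lambda_2 = -7.5858
The function is concave.

1


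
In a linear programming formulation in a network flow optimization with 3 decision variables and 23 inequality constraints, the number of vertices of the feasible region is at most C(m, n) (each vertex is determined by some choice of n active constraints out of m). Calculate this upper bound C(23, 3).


Each vertex corresponds to some choice of n active constraints out of m, so the number of vertices is at most C(m, n) = m! / (n!(m-n)!).
m = 23, n = 3
Numerator: 23 * 22 * 21
Denominator: 3! = 6
C(23, 3) = 1771


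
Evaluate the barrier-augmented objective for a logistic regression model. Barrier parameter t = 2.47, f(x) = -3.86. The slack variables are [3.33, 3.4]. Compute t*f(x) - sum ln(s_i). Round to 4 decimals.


Step 1: Compute log-barrier.
ln values: [1.203, 1.2238]
phi = -(1.203 + 1.2238) = -2.4267
Step 2: Compute augmented objective.
t*f(x) = 2.47*-3.86 = -9.5342
Total = -9.5342 - 2.4267 = -11.9609


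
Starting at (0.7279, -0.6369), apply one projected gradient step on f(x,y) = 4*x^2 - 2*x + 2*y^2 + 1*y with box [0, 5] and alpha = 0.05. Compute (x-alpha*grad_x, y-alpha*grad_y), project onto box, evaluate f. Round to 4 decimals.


Step 1: Compute gradient at (0.7279, -0.6369).
grad_x = 2*4*0.7279 - 2 = 3.8232
grad_y = 2*2*-0.6369 + 1 = -1.5476
Step 2: Gradient step.
x_raw = 0.7279 - 0.05*3.8232 = 0.5367
y_raw = -0.6369 - 0.05*-1.5476 = -0.5595
Step 3: Project onto [0, 5].
x_proj = clip(0.5367) = 0.5367
y_proj = clip(-0.5595) = 0.0
Step 4: Evaluate f.
f(0.5367, 0.0) = 0.0789


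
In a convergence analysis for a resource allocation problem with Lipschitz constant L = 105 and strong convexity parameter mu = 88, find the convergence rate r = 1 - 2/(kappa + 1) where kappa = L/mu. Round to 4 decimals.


Step 1: Compute the condition number.
kappa = L/mu = 105/88 = 1.1932
Step 2: Compute the convergence rate.
r = 1 - 2/(kappa + 1) = 1 - 2*mu/(L + mu) = (L - mu)/(L + mu) = 17/193 = 0.0881


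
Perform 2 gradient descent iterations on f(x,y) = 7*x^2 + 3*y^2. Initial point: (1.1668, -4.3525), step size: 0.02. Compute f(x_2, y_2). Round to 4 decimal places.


Gradient descent on f(x,y) = 7*x^2 + 3*y^2.
Starting point: (1.1668, -4.3525), alpha = 0.02
Step 1: grad_x = 2*7*1.1668 = 16.3352, grad_y = 2*3*-4.3525 = -26.115
  x_1 = 1.1668 - 0.02*16.3352 = 0.8401
  y_1 = -4.3525 - 0.02*-26.115 = -3.8302
Step 2: grad_x = 2*7*0.8401 = 11.7613, grad_y = 2*3*-3.8302 = -22.9812
  x_2 = 0.8401 - 0.02*11.7613 = 0.6049
  y_2 = -3.8302 - 0.02*-22.9812 = -3.3706
f(0.6049, -3.3706) = 7*0.6049^2 + 3*(-3.3706)^2 = 36.6434


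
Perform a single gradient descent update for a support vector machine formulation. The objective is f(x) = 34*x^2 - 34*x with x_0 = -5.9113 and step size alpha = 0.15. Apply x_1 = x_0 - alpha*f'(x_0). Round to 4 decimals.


We compute the gradient at x_0 and apply the update.
f'(x) = 68*x - 34
f'(-5.9113) = 68*-5.9113 - 34 = -435.9684
x_1 = -5.9113 - 0.15*-435.9684 = 59.484


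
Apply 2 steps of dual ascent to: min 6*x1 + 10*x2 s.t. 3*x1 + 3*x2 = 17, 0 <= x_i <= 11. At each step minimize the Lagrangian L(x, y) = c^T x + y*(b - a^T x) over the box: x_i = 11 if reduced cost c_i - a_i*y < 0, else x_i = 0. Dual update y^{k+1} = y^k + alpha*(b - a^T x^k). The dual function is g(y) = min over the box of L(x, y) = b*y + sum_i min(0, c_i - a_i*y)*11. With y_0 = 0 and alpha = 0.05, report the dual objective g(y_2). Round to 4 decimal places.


Dual ascent for LP: min 6*x1 + 10*x2, 3*x1 + 3*x2 = 17, 0 <= x_i <= 11
Step 1: y^k = 0.0, reduced costs: (6.0, 10.0)
  x^k = (0.0, 0.0), subgradient = b - a^T x = 17.0
  y^{k+1} = 0.0 + 0.05*17.0 = 0.85
Step 2: y^k = 0.85, reduced costs: (3.45, 7.45)
  x^k = (0.0, 0.0), subgradient = b - a^T x = 17.0
  y^{k+1} = 0.85 + 0.05*17.0 = 1.7
Dual objective at y_2 = 1.7: reduced costs (0.9, 4.9), box minimizer x = (0.0, 0.0)
g(y_2) = b*y + (c1 - a1*y)*x1 + (c2 - a2*y)*x2 = 17*1.7 + 0.9*0.0 + 4.9*0.0 = 28.9 + 0.0 + 0.0 = 28.9


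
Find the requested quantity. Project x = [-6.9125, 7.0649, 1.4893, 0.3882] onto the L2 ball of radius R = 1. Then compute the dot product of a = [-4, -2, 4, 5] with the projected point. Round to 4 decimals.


Step 1: Compute ||x|| (intermediates to 6 decimals).
||x|| = sqrt((-6.9125)^2 + 7.0649^2 + 1.4893^2 + 0.3882^2) = 10.003209
Step 2: Project.
Since ||x|| > R, scale = R/||x|| = 1/10.003209 = 0.099968, proj(x) = scale * x
proj(x) = [-0.691029, 0.706264, 0.148882, 0.038808]
Step 3: Dot product.
a^T * proj(x) = -4*(-0.691029) - 2*0.706264 + 4*0.148882 + 5*0.038808 = 2.1412


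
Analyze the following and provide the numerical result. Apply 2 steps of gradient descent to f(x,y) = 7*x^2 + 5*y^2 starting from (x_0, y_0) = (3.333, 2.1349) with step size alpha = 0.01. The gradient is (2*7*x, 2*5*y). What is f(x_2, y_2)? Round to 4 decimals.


Gradient descent on f(x,y) = 7*x^2 + 5*y^2.
Starting point: (3.333, 2.1349), alpha = 0.01
Step 1: grad_x = 2*7*3.333 = 46.662, grad_y = 2*5*2.1349 = 21.349
  x_1 = 3.333 - 0.01*46.662 = 2.8664
  y_1 = 2.1349 - 0.01*21.349 = 1.9214
Step 2: grad_x = 2*7*2.8664 = 40.1293, grad_y = 2*5*1.9214 = 19.2141
  x_2 = 2.8664 - 0.01*40.1293 = 2.4651
  y_2 = 1.9214 - 0.01*19.2141 = 1.7293
f(2.4651, 1.7293) = 7*2.4651^2 + 5*1.7293^2 = 57.4884


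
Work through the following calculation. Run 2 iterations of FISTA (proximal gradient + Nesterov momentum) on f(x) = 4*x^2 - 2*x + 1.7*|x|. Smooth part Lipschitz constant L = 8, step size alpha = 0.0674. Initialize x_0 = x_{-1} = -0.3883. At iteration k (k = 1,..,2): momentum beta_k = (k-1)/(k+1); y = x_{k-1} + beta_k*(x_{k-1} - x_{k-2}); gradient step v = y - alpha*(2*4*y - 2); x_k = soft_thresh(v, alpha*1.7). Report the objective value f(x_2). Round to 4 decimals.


FISTA on f(x) = 4*x^2 - 2*x + 1.7*|x|
L = 8, alpha = 0.0674
Iteration 1: beta = 0.0, y = -0.3883 + 0.0*(-0.3883 + 0.3883) = -0.3883
  grad(y) = -5.1064, v = y - alpha*grad = -0.0441
  prox(v) = soft_thresh(-0.0441, 0.1146) = 0.0
Iteration 2: beta = 0.3333, y = 0.0 + 0.3333*(0.0 + 0.3883) = 0.1294
  grad(y) = -0.9645, v = y - alpha*grad = 0.1944
  prox(v) = soft_thresh(0.1944, 0.1146) = 0.0799
f(x_2) = 4*0.0799^2 - 2*0.0799 + 1.7*|0.0799| = 0.0016


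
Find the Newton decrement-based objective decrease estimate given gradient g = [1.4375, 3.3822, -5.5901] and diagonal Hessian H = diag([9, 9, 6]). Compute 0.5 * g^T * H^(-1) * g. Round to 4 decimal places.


Step 1: H is diagonal, so H^(-1) * g = [0.1597, 0.3758, -0.9317].
Step 2: g^T H^(-1) g = sum_i g_i^2 / H_ii
  = (1.4375)^2/9 + (3.3822)^2/9 + (-5.5901)^2/6
  = 0.2296 + 1.271 + 5.2082 = 6.7088
Step 3: Objective decrease = 0.5 * g^T H^(-1) g = 3.3544


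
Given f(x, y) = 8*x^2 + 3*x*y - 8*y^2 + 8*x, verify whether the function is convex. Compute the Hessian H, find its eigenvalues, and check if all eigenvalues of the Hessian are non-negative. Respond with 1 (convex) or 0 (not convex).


The Hessian of f(x,y) = 8*x^2 + 3*x*y - 8*y^2 + 8*x is:
H = [[16, 3], [3, -16]]
Trace = 16 - 16 = 0
Determinant = 16*-16 - (3)^2 = -265
Discriminant = (0)^2 - 4*-265 = 1060.0
Eigenvalues: lambda_1 = -16.2788, lambda_2 = 16.2788
The function is not convex.

0


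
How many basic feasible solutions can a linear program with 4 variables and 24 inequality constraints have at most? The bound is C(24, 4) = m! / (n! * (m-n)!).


Each vertex corresponds to some choice of n active constraints out of m, so the number of vertices is at most C(m, n) = m! / (n!(m-n)!).
m = 24, n = 4
Numerator: 24 * 23 * 22 * 21
Denominator: 4! = 24
C(24, 4) = 10626


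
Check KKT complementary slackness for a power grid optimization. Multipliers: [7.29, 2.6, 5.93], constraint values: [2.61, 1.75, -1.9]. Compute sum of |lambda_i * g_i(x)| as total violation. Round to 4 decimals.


KKT complementary slackness check:
lambda_1 * g_1 = 7.29 * 2.61 = 19.0269
lambda_2 * g_2 = 2.6 * 1.75 = 4.55
lambda_3 * g_3 = 5.93 * -1.9 = -11.267
Total violation = 19.0269 + 4.55 + 11.267 = 34.8439


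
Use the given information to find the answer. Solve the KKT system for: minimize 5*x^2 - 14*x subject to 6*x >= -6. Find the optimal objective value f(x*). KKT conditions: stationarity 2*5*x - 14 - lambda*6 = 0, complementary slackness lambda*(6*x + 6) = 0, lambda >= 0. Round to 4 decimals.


Step 1: Try lambda = 0 (constraint inactive).
Stationarity: 2*5*x - 14 = 0
x* = 14/(2*5) = 1.4
Check constraint: 6*1.4 = 8.4 >= -6 -- satisfied.
Step 2: Compute optimal value.
f(x*) = 5*1.4^2 - 14*1.4 = -9.8


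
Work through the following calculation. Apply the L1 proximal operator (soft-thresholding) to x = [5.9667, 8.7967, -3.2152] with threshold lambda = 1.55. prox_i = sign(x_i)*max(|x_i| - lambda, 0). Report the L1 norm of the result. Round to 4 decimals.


Soft-thresholding with lambda = 1.55:
prox(5.9667) = sign(5.9667)*max(|5.9667| - 1.55, 0) = 4.4167
prox(8.7967) = sign(8.7967)*max(|8.7967| - 1.55, 0) = 7.2467
prox(-3.2152) = sign(-3.2152)*max(|-3.2152| - 1.55, 0) = -1.6652
prox(x) = [4.4167, 7.2467, -1.6652]
||prox(x)||_1 = 4.4167 + 7.2467 + 1.6652 = 13.3286


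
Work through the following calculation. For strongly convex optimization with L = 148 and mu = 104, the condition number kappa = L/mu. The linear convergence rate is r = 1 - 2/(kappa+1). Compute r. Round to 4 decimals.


Step 1: Compute the condition number.
kappa = L/mu = 148/104 = 1.4231
Step 2: Compute the convergence rate.
r = 1 - 2/(kappa + 1) = 1 - 2*mu/(L + mu) = (L - mu)/(L + mu) = 44/252 = 0.1746


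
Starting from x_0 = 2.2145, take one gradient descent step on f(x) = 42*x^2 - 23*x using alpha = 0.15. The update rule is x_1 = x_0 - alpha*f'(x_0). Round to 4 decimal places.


We compute the gradient at x_0 and apply the update.
f'(x) = 84*x - 23
f'(2.2145) = 84*2.2145 - 23 = 163.018
x_1 = 2.2145 - 0.15*163.018 = -22.2382


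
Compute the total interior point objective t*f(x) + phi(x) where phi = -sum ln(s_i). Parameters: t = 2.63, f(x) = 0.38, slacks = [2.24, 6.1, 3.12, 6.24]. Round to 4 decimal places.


Step 1: Compute log-barrier.
ln values: [0.8065, 1.8083, 1.1378, 1.831]
phi = -(0.8065 + 1.8083 + 1.1378 + 1.831) = -5.5836
Step 2: Compute augmented objective.
t*f(x) = 2.63*0.38 = 0.9994
Total = 0.9994 - 5.5836 = -4.5842


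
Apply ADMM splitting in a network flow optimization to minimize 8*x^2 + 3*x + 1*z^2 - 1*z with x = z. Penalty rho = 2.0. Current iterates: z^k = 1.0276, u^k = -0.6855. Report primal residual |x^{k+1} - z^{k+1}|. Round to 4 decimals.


ADMM iteration with rho = 2.0, z^k = 1.0276, u^k = -0.6855
Step 1: x-update.
Minimize 8*x^2 + 3*x + (2.0/2)*(x - 1.0276 - 0.6855)^2
FOC: (2*8 + 2.0)*x = -3 + 2.0*(1.0276 + 0.6855)
x^{k+1} = 0.0237
Step 2: z-update.
Minimize 1*z^2 - 1*z + (2.0/2)*(0.0237 - z - 0.6855)^2
FOC: (2*1 + 2.0)*z = 1 + 2.0*(0.0237 - 0.6855)
z^{k+1} = -0.0809
Step 3: u-update.
u^{k+1} = -0.6855 + 0.0237 + 0.0809 = -0.5809
Step 4: Primal residual = |0.0237 + 0.0809| = 0.1046


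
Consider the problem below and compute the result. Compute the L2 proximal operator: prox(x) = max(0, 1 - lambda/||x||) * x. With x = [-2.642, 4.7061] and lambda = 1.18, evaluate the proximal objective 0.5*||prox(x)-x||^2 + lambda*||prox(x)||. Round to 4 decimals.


Step 1: Compute ||x||.
||x|| = 5.397
Step 2: Compute scaling factor.
scale = max(0, 1 - 1.18/5.397) = 0.7814
Step 3: prox(x) = [-2.0644, 3.6772]
||prox(x)|| = 4.217
Step 4: Proximal objective.
0.5*||prox-x||^2 = 0.6962
lambda*||prox|| = 4.9761
Total = 5.6723


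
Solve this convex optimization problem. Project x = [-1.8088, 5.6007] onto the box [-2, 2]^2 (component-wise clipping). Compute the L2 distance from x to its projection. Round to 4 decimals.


Project each component onto [-2, 2].
clip(-1.8088) = -1.8088, clip(5.6007) = 2.0
Projection = [-1.8088, 2.0]
Squared diffs: [0.0, 12.965]
Distance = sqrt(12.965) = 3.6007


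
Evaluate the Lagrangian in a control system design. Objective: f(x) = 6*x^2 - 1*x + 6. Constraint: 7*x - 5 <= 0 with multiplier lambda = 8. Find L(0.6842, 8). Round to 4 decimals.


Step 1: Evaluate f(x).
f(0.6842) = 6*0.6842^2 - 1*0.6842 + 6 = 8.1246
Step 2: Evaluate g(x).
g(0.6842) = 7*0.6842 - 5 = -0.2106
Step 3: Compute Lagrangian.
L = 8.1246 + 8*-0.2106 = 6.4398


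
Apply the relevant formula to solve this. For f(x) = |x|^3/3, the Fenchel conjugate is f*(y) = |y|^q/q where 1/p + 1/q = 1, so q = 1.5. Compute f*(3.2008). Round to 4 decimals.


The conjugate exponent q satisfies 1/p + 1/q = 1.
p = 3, so q = 3/(3 - 1) = 1.5
|y|^q = 3.2008^1.5 = 5.7265
f*(3.2008) = 5.7265 / 1.5 = 3.8177


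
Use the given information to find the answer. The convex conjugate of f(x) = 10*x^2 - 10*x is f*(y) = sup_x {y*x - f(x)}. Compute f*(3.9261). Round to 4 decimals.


f*(y) = sup_x {y*x - a*x^2 - b*x} = sup_x {(y-b)*x - a*x^2}
FOC: (y - b) - 2a*x = 0 => x* = (y - b)/(2a)
x* = (3.9261 + 10)/(2*10) = 0.6963
f*(3.9261) = (y-b)^2/(4a) = (3.9261 + 10)^2/(4*10)
= 193.9363/40 = 4.8484


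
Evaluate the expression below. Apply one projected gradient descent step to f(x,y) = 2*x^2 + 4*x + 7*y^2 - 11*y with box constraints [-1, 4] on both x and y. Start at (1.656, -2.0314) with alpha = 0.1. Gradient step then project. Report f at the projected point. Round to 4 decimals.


Step 1: Compute gradient at (1.656, -2.0314).
grad_x = 2*2*1.656 + 4 = 10.624
grad_y = 2*7*-2.0314 - 11 = -39.4396
Step 2: Gradient step.
x_raw = 1.656 - 0.1*10.624 = 0.5936
y_raw = -2.0314 - 0.1*-39.4396 = 1.9126
Step 3: Project onto [-1, 4].
x_proj = clip(0.5936) = 0.5936
y_proj = clip(1.9126) = 1.9126
Step 4: Evaluate f.
f(0.5936, 1.9126) = 7.6462


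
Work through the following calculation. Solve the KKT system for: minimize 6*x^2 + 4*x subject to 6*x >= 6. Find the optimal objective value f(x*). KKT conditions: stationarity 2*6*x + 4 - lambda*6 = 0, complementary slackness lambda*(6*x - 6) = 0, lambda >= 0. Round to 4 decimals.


Step 1: Try lambda = 0 (constraint inactive).
x_unc = -4/(2*6) = -0.3333
Check: 6*-0.3333 = -1.9998 < 6 -- violated!
Step 2: Constraint must be active: 6*x = 6
x* = 6/6 = 1.0
lambda = (2*6*1.0 + 4)/6 = 2.6667
Step 3: Compute optimal value.
f(x*) = 6*1.0^2 + 4*1.0 = 10.0


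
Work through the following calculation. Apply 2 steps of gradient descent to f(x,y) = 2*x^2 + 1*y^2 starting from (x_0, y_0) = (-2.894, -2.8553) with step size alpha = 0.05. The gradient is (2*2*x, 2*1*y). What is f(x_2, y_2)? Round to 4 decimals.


Gradient descent on f(x,y) = 2*x^2 + 1*y^2.
Starting point: (-2.894, -2.8553), alpha = 0.05
Step 1: grad_x = 2*2*-2.894 = -11.576, grad_y = 2*1*-2.8553 = -5.7106
  x_1 = -2.894 - 0.05*-11.576 = -2.3152
  y_1 = -2.8553 - 0.05*-5.7106 = -2.5698
Step 2: grad_x = 2*2*-2.3152 = -9.2608, grad_y = 2*1*-2.5698 = -5.1395
  x_2 = -2.3152 - 0.05*-9.2608 = -1.8522
  y_2 = -2.5698 - 0.05*-5.1395 = -2.3128
f(-1.8522, -2.3128) = 2*(-1.8522)^2 + 1*(-2.3128)^2 = 12.21


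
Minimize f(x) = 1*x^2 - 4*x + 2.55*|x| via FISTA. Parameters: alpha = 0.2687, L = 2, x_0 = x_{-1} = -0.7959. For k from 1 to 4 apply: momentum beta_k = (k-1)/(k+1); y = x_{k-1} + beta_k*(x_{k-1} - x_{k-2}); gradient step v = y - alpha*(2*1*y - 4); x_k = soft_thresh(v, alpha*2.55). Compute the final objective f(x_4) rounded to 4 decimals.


FISTA on f(x) = 1*x^2 - 4*x + 2.55*|x|
L = 2, alpha = 0.2687
Iteration 1: beta = 0.0, y = -0.7959 + 0.0*(-0.7959 + 0.7959) = -0.7959
  grad(y) = -5.5918, v = y - alpha*grad = 0.7066
  prox(v) = soft_thresh(0.7066, 0.6852) = 0.0214
Iteration 2: beta = 0.3333, y = 0.0214 + 0.3333*(0.0214 + 0.7959) = 0.2939
  grad(y) = -3.4122, v = y - alpha*grad = 1.2107
  prox(v) = soft_thresh(1.2107, 0.6852) = 0.5256
Iteration 3: beta = 0.5, y = 0.5256 + 0.5*(0.5256 - 0.0214) = 0.7776
  grad(y) = -2.4447, v = y - alpha*grad = 1.4345
  prox(v) = soft_thresh(1.4345, 0.6852) = 0.7493
Iteration 4: beta = 0.6, y = 0.7493 + 0.6*(0.7493 - 0.5256) = 0.8836
  grad(y) = -2.2328, v = y - alpha*grad = 1.4836
  prox(v) = soft_thresh(1.4836, 0.6852) = 0.7984
f(x_4) = 1*0.7984^2 - 4*0.7984 + 2.55*|0.7984| = -0.5202


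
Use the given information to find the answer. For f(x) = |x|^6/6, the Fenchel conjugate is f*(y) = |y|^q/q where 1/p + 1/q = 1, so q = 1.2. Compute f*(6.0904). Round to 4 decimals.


The conjugate exponent q satisfies 1/p + 1/q = 1.
p = 6, so q = 6/(6 - 1) = 1.2
|y|^q = 6.0904^1.2 = 8.7413
f*(6.0904) = 8.7413 / 1.2 = 7.2844


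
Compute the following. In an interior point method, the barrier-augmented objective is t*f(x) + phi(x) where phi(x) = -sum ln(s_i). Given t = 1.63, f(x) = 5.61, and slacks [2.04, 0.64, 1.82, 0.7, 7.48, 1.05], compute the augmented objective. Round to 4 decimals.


Step 1: Compute log-barrier.
ln values: [0.7129, -0.4463, 0.5988, -0.3567, 2.0122, 0.0488]
phi = -(0.7129 - 0.4463 + 0.5988 - 0.3567 + 2.0122 + 0.0488) = -2.5698
Step 2: Compute augmented objective.
t*f(x) = 1.63*5.61 = 9.1443
Total = 9.1443 - 2.5698 = 6.5745


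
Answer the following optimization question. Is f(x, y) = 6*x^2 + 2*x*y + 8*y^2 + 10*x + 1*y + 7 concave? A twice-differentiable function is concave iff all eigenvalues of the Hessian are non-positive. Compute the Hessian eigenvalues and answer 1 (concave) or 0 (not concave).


The Hessian of f(x,y) = 6*x^2 + 2*x*y + 8*y^2 + 10*x + 1*y + 7 is:
H = [[12, 2], [2, 16]]
Trace = 12 + 16 = 28
Determinant = 12*16 - (2)^2 = 188
Discriminant = (28)^2 - 4*188 = 32.0
Eigenvalues: lambda_1 = 11.1716, lambda_2 = 16.8284
The function is not concave.

0


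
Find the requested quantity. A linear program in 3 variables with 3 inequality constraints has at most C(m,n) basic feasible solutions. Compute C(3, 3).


Each vertex corresponds to some choice of n active constraints out of m, so the number of vertices is at most C(m, n) = m! / (n!(m-n)!).
m = 3, n = 3
Numerator: 3 * 2 * 1
Denominator: 3! = 6
C(3, 3) = 1


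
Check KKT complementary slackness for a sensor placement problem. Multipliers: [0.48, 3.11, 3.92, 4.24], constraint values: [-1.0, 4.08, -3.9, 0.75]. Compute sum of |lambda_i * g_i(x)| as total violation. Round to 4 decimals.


KKT complementary slackness check:
lambda_1 * g_1 = 0.48 * -1.0 = -0.48
lambda_2 * g_2 = 3.11 * 4.08 = 12.6888
lambda_3 * g_3 = 3.92 * -3.9 = -15.288
lambda_4 * g_4 = 4.24 * 0.75 = 3.18
Total violation = 0.48 + 12.6888 + 15.288 + 3.18 = 31.6368


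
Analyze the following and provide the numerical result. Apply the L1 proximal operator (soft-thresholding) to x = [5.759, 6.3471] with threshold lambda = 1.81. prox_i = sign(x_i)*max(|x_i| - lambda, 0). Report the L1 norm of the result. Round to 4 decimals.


Soft-thresholding with lambda = 1.81:
prox(5.759) = sign(5.759)*max(|5.759| - 1.81, 0) = 3.949
prox(6.3471) = sign(6.3471)*max(|6.3471| - 1.81, 0) = 4.5371
prox(x) = [3.949, 4.5371]
||prox(x)||_1 = 3.949 + 4.5371 = 8.4861


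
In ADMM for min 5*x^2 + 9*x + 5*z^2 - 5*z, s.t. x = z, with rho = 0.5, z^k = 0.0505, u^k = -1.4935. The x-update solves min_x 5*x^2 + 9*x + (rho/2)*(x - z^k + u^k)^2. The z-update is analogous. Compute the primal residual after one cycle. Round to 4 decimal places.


ADMM iteration with rho = 0.5, z^k = 0.0505, u^k = -1.4935
Step 1: x-update.
Minimize 5*x^2 + 9*x + (0.5/2)*(x - 0.0505 - 1.4935)^2
FOC: (2*5 + 0.5)*x = -9 + 0.5*(0.0505 + 1.4935)
x^{k+1} = -0.7836
Step 2: z-update.
Minimize 5*z^2 - 5*z + (0.5/2)*(-0.7836 - z - 1.4935)^2
FOC: (2*5 + 0.5)*z = 5 + 0.5*(-0.7836 - 1.4935)
z^{k+1} = 0.3678
Step 3: u-update.
u^{k+1} = -1.4935 - 0.7836 - 0.3678 = -2.6449
Step 4: Primal residual = |-0.7836 - 0.3678| = 1.1514


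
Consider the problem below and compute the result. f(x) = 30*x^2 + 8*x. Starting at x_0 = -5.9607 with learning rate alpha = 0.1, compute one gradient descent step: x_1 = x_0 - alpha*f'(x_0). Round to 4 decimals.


We compute the gradient at x_0 and apply the update.
f'(x) = 60*x + 8
f'(-5.9607) = 60*-5.9607 + 8 = -349.642
x_1 = -5.9607 - 0.1*-349.642 = 29.0035


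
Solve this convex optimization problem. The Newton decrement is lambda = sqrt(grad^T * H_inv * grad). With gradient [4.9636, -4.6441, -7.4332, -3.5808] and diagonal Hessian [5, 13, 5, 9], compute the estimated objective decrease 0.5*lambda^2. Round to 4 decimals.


Step 1: H is diagonal, so H^(-1) * g = [0.9927, -0.3572, -1.4866, -0.3979].
Step 2: g^T H^(-1) g = sum_i g_i^2 / H_ii
  = (4.9636)^2/5 + (-4.6441)^2/13 + (-7.4332)^2/5 + (-3.5808)^2/9
  = 4.9275 + 1.6591 + 11.0505 + 1.4247 = 19.0617
Step 3: Objective decrease = 0.5 * g^T H^(-1) g = 9.5308


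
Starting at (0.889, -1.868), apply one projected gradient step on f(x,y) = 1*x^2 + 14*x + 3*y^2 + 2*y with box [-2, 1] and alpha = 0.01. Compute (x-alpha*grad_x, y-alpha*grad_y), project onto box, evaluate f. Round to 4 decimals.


Step 1: Compute gradient at (0.889, -1.868).
grad_x = 2*1*0.889 + 14 = 15.778
grad_y = 2*3*-1.868 + 2 = -9.208
Step 2: Gradient step.
x_raw = 0.889 - 0.01*15.778 = 0.7312
y_raw = -1.868 - 0.01*-9.208 = -1.7759
Step 3: Project onto [-2, 1].
x_proj = clip(0.7312) = 0.7312
y_proj = clip(-1.7759) = -1.7759
Step 4: Evaluate f.
f(0.7312, -1.7759) = 16.6816


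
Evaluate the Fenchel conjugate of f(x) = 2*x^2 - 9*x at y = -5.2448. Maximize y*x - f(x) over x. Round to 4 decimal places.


f*(y) = sup_x {y*x - a*x^2 - b*x} = sup_x {(y-b)*x - a*x^2}
FOC: (y - b) - 2a*x = 0 => x* = (y - b)/(2a)
x* = (-5.2448 + 9)/(2*2) = 0.9388
f*(-5.2448) = (y-b)^2/(4a) = (-5.2448 + 9)^2/(4*2)
= 14.1015/8 = 1.7627


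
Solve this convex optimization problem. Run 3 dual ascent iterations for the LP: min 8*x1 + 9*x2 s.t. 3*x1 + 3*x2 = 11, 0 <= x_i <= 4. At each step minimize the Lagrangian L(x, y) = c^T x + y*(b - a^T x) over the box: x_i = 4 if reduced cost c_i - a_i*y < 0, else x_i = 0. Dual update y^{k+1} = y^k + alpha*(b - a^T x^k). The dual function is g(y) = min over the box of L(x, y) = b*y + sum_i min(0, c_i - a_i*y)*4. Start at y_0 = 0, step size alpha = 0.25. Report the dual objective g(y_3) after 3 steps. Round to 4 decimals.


Dual ascent for LP: min 8*x1 + 9*x2, 3*x1 + 3*x2 = 11, 0 <= x_i <= 4
Step 1: y^k = 0.0, reduced costs: (8.0, 9.0)
  x^k = (0.0, 0.0), subgradient = b - a^T x = 11.0
  y^{k+1} = 0.0 + 0.25*11.0 = 2.75
Step 2: y^k = 2.75, reduced costs: (-0.25, 0.75)
  x^k = (4.0, 0.0), subgradient = b - a^T x = -1.0
  y^{k+1} = 2.75 + 0.25*-1.0 = 2.5
Step 3: y^k = 2.5, reduced costs: (0.5, 1.5)
  x^k = (0.0, 0.0), subgradient = b - a^T x = 11.0
  y^{k+1} = 2.5 + 0.25*11.0 = 5.25
Dual objective at y_3 = 5.25: reduced costs (-7.75, -6.75), box minimizer x = (4.0, 4.0)
g(y_3) = b*y + (c1 - a1*y)*x1 + (c2 - a2*y)*x2 = 11*5.25 + (-7.75)*4.0 + (-6.75)*4.0 = 57.75 - 31.0 - 27.0 = -0.25


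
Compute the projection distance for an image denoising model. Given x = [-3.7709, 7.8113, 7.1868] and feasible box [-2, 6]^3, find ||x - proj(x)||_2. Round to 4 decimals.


Project each component onto [-2, 6].
clip(-3.7709) = -2.0, clip(7.8113) = 6.0, clip(7.1868) = 6.0
Projection = [-2.0, 6.0, 6.0]
Squared diffs: [3.1361, 3.2808, 1.4085]
Distance = sqrt(7.8254) = 2.7974


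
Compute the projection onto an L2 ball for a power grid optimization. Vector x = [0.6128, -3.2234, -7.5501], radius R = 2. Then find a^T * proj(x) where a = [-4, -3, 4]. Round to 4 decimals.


Step 1: Compute ||x|| (intermediates to 6 decimals).
||x|| = sqrt(0.6128^2 + (-3.2234)^2 + (-7.5501)^2) = 8.232244
Step 2: Project.
Since ||x|| > R, scale = R/||x|| = 2/8.232244 = 0.242947, proj(x) = scale * x
proj(x) = [0.148878, -0.783115, -1.834274]
Step 3: Dot product.
a^T * proj(x) = -4*0.148878 - 3*(-0.783115) + 4*(-1.834274) = -5.5833


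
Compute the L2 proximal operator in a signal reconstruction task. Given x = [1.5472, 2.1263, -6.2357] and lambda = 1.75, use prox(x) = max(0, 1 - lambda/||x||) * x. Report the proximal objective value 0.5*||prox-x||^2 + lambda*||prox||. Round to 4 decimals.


Step 1: Compute ||x||.
||x|| = 6.7675
Step 2: Compute scaling factor.
scale = max(0, 1 - 1.75/6.7675) = 0.7414
Step 3: prox(x) = [1.1471, 1.5765, -4.6232]
||prox(x)|| = 5.0175
Step 4: Proximal objective.
0.5*||prox-x||^2 = 1.5313
lambda*||prox|| = 8.7806
Total = 10.3119


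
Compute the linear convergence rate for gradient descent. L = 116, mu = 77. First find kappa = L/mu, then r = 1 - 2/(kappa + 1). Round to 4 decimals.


Step 1: Compute the condition number.
kappa = L/mu = 116/77 = 1.5065
Step 2: Compute the convergence rate.
r = 1 - 2/(kappa + 1) = 1 - 2*mu/(L + mu) = (L - mu)/(L + mu) = 39/193 = 0.2021


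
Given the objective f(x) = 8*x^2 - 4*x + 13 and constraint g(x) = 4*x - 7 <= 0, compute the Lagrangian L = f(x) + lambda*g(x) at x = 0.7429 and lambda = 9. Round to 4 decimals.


Step 1: Evaluate f(x).
f(0.7429) = 8*0.7429^2 - 4*0.7429 + 13 = 14.4436
Step 2: Evaluate g(x).
g(0.7429) = 4*0.7429 - 7 = -4.0284
Step 3: Compute Lagrangian.
L = 14.4436 + 9*-4.0284 = -21.812


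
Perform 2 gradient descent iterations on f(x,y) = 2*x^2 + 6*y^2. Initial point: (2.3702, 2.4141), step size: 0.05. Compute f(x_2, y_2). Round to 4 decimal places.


Gradient descent on f(x,y) = 2*x^2 + 6*y^2.
Starting point: (2.3702, 2.4141), alpha = 0.05
Step 1: grad_x = 2*2*2.3702 = 9.4808, grad_y = 2*6*2.4141 = 28.9692
  x_1 = 2.3702 - 0.05*9.4808 = 1.8962
  y_1 = 2.4141 - 0.05*28.9692 = 0.9656
Step 2: grad_x = 2*2*1.8962 = 7.5846, grad_y = 2*6*0.9656 = 11.5877
  x_2 = 1.8962 - 0.05*7.5846 = 1.5169
  y_2 = 0.9656 - 0.05*11.5877 = 0.3863
f(1.5169, 0.3863) = 2*1.5169^2 + 6*0.3863^2 = 5.4973


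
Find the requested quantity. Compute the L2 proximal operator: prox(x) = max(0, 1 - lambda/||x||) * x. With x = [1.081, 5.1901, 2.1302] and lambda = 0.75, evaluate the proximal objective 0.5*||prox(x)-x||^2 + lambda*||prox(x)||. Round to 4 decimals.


Step 1: Compute ||x||.
||x|| = 5.7134
Step 2: Compute scaling factor.
scale = max(0, 1 - 0.75/5.7134) = 0.8687
Step 3: prox(x) = [0.9391, 4.5088, 1.8506]
||prox(x)|| = 4.9634
Step 4: Proximal objective.
0.5*||prox-x||^2 = 0.2813
lambda*||prox|| = 3.7226
Total = 4.0038


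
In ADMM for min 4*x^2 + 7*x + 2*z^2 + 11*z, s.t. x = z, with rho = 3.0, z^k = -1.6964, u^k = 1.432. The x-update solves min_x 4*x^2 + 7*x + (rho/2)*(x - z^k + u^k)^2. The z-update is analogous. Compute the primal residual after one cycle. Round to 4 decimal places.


ADMM iteration with rho = 3.0, z^k = -1.6964, u^k = 1.432
Step 1: x-update.
Minimize 4*x^2 + 7*x + (3.0/2)*(x + 1.6964 + 1.432)^2
FOC: (2*4 + 3.0)*x = -7 + 3.0*(-1.6964 - 1.432)
x^{k+1} = -1.4896
Step 2: z-update.
Minimize 2*z^2 + 11*z + (3.0/2)*(-1.4896 - z + 1.432)^2
FOC: (2*2 + 3.0)*z = -11 + 3.0*(-1.4896 + 1.432)
z^{k+1} = -1.5961
Step 3: u-update.
u^{k+1} = 1.432 - 1.4896 + 1.5961 = 1.5385
Step 4: Primal residual = |-1.4896 + 1.5961| = 0.1065


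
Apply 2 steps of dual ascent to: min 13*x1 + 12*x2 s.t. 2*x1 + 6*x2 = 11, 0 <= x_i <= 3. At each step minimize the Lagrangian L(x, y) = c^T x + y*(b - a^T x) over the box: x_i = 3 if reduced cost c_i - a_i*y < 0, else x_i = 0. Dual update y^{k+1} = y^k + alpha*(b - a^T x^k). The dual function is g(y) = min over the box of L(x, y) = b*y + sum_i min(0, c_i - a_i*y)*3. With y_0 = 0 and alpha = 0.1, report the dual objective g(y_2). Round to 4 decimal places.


Dual ascent for LP: min 13*x1 + 12*x2, 2*x1 + 6*x2 = 11, 0 <= x_i <= 3
Step 1: y^k = 0.0, reduced costs: (13.0, 12.0)
  x^k = (0.0, 0.0), subgradient = b - a^T x = 11.0
  y^{k+1} = 0.0 + 0.1*11.0 = 1.1
Step 2: y^k = 1.1, reduced costs: (10.8, 5.4)
  x^k = (0.0, 0.0), subgradient = b - a^T x = 11.0
  y^{k+1} = 1.1 + 0.1*11.0 = 2.2
Dual objective at y_2 = 2.2: reduced costs (8.6, -1.2), box minimizer x = (0.0, 3.0)
g(y_2) = b*y + (c1 - a1*y)*x1 + (c2 - a2*y)*x2 = 11*2.2 + 8.6*0.0 + (-1.2)*3.0 = 24.2 + 0.0 - 3.6 = 20.6


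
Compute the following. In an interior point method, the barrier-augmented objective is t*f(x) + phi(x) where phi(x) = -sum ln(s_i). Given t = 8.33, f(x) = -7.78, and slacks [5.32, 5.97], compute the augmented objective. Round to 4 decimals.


Step 1: Compute log-barrier.
ln values: [1.6715, 1.7867]
phi = -(1.6715 + 1.7867) = -3.4582
Step 2: Compute augmented objective.
t*f(x) = 8.33*-7.78 = -64.8074
Total = -64.8074 - 3.4582 = -68.2656


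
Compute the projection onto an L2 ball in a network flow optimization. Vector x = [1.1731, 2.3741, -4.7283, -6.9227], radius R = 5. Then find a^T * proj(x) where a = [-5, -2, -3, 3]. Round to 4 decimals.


Step 1: Compute ||x|| (intermediates to 6 decimals).
||x|| = sqrt(1.1731^2 + 2.3741^2 + (-4.7283)^2 + (-6.9227)^2) = 8.79165
Step 2: Project.
Since ||x|| > R, scale = R/||x|| = 5/8.79165 = 0.568721, proj(x) = scale * x
proj(x) = [0.667167, 1.350201, -2.689084, -3.937085]
Step 3: Dot product.
a^T * proj(x) = -5*0.667167 - 2*1.350201 - 3*(-2.689084) + 3*(-3.937085) = -9.7802


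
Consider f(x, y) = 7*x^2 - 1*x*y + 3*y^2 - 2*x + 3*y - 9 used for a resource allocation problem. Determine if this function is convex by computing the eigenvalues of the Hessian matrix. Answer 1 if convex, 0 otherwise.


The Hessian of f(x,y) = 7*x^2 - 1*x*y + 3*y^2 - 2*x + 3*y - 9 is:
H = [[14, -1], [-1, 6]]
Trace = 14 + 6 = 20
Determinant = 14*6 - (-1)^2 = 83
Discriminant = (20)^2 - 4*83 = 68.0
Eigenvalues: lambda_1 = 5.8769, lambda_2 = 14.1231
The function is convex.

1


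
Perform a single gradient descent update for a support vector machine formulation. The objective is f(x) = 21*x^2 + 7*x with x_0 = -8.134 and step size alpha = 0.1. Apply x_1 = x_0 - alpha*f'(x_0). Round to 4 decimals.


We compute the gradient at x_0 and apply the update.
f'(x) = 42*x + 7
f'(-8.134) = 42*-8.134 + 7 = -334.628
x_1 = -8.134 - 0.1*-334.628 = 25.3288


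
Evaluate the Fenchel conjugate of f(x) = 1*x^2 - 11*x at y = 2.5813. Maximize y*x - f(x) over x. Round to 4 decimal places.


f*(y) = sup_x {y*x - a*x^2 - b*x} = sup_x {(y-b)*x - a*x^2}
FOC: (y - b) - 2a*x = 0 => x* = (y - b)/(2a)
x* = (2.5813 + 11)/(2*1) = 6.7907
f*(2.5813) = (y-b)^2/(4a) = (2.5813 + 11)^2/(4*1)
= 184.4517/4 = 46.1129


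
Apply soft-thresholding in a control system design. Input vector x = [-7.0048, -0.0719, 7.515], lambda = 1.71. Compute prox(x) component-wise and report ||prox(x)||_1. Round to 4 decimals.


Soft-thresholding with lambda = 1.71:
prox(-7.0048) = sign(-7.0048)*max(|-7.0048| - 1.71, 0) = -5.2948
prox(-0.0719) = sign(-0.0719)*max(|-0.0719| - 1.71, 0) = 0.0
prox(7.515) = sign(7.515)*max(|7.515| - 1.71, 0) = 5.805
prox(x) = [-5.2948, 0.0, 5.805]
||prox(x)||_1 = 5.2948 + 0.0 + 5.805 = 11.0998


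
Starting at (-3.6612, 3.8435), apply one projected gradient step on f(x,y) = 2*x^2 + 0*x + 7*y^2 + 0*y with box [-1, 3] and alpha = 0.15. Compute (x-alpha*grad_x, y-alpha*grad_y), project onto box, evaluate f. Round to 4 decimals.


Step 1: Compute gradient at (-3.6612, 3.8435).
grad_x = 2*2*-3.6612 + 0 = -14.6448
grad_y = 2*7*3.8435 + 0 = 53.809
Step 2: Gradient step.
x_raw = -3.6612 - 0.15*-14.6448 = -1.4645
y_raw = 3.8435 - 0.15*53.809 = -4.2279
Step 3: Project onto [-1, 3].
x_proj = clip(-1.4645) = -1.0
y_proj = clip(-4.2279) = -1.0
Step 4: Evaluate f.
f(-1.0, -1.0) = 9.0


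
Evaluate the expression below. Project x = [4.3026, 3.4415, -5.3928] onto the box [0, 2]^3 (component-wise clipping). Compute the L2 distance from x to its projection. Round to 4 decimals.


Project each component onto [0, 2].
clip(4.3026) = 2.0, clip(3.4415) = 2.0, clip(-5.3928) = 0.0
Projection = [2.0, 2.0, 0.0]
Squared diffs: [5.302, 2.0779, 29.0823]
Distance = sqrt(36.4622) = 6.0384


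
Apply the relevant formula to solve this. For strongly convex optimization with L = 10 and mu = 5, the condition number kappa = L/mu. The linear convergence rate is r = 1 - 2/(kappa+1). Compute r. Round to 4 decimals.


Step 1: Compute the condition number.
kappa = L/mu = 10/5 = 2.0
Step 2: Compute the convergence rate.
r = 1 - 2/(kappa + 1) = 1 - 2*mu/(L + mu) = (L - mu)/(L + mu) = 5/15 = 0.3333


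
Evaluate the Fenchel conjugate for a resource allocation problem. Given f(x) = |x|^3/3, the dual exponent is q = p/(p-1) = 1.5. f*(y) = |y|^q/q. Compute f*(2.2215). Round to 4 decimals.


The conjugate exponent q satisfies 1/p + 1/q = 1.
p = 3, so q = 3/(3 - 1) = 1.5
|y|^q = 2.2215^1.5 = 3.3111
f*(2.2215) = 3.3111 / 1.5 = 2.2074


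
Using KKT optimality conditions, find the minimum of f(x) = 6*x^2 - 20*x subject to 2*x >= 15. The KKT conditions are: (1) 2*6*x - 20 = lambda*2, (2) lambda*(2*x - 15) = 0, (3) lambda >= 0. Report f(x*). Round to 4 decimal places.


Step 1: Try lambda = 0 (constraint inactive).
x_unc = 20/(2*6) = 1.6667
Check: 2*1.6667 = 3.3334 < 15 -- violated!
Step 2: Constraint must be active: 2*x = 15
x* = 15/2 = 7.5
lambda = (2*6*7.5 - 20)/2 = 35.0
Step 3: Compute optimal value.
f(x*) = 6*7.5^2 - 20*7.5 = 187.5


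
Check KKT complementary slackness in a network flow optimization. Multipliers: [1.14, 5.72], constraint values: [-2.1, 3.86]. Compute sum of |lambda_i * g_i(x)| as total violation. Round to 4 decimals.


KKT complementary slackness check:
lambda_1 * g_1 = 1.14 * -2.1 = -2.394
lambda_2 * g_2 = 5.72 * 3.86 = 22.0792
Total violation = 2.394 + 22.0792 = 24.4732
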